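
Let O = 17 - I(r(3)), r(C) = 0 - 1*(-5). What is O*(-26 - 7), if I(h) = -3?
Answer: -660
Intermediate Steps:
r(C) = 5 (r(C) = 0 + 5 = 5)
O = 20 (O = 17 - 1*(-3) = 17 + 3 = 20)
O*(-26 - 7) = 20*(-26 - 7) = 20*(-33) = -660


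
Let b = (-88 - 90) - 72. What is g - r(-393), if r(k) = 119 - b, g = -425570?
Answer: -425939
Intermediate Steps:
b = -250 (b = -178 - 72 = -250)
r(k) = 369 (r(k) = 119 - 1*(-250) = 119 + 250 = 369)
g - r(-393) = -425570 - 1*369 = -425570 - 369 = -425939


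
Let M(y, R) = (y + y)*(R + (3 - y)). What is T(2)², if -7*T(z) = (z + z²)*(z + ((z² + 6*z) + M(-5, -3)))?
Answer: 36864/49 ≈ 752.33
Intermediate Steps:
M(y, R) = 2*y*(3 + R - y) (M(y, R) = (2*y)*(3 + R - y) = 2*y*(3 + R - y))
T(z) = -(z + z²)*(-50 + z² + 7*z)/7 (T(z) = -(z + z²)*(z + ((z² + 6*z) + 2*(-5)*(3 - 3 - 1*(-5))))/7 = -(z + z²)*(z + ((z² + 6*z) + 2*(-5)*(3 - 3 + 5)))/7 = -(z + z²)*(z + ((z² + 6*z) + 2*(-5)*5))/7 = -(z + z²)*(z + ((z² + 6*z) - 50))/7 = -(z + z²)*(z + (-50 + z² + 6*z))/7 = -(z + z²)*(-50 + z² + 7*z)/7)
T(2)² = ((⅐)*2*(50 - 1*2³ - 8*2² + 43*2))² = ((⅐)*2*(50 - 1*8 - 8*4 + 86))² = ((⅐)*2*(50 - 8 - 32 + 86))² = ((⅐)*2*96)² = (192/7)² = 36864/49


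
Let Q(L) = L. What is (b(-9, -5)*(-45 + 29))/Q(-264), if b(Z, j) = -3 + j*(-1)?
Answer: 4/33 ≈ 0.12121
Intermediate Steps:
b(Z, j) = -3 - j
(b(-9, -5)*(-45 + 29))/Q(-264) = ((-3 - 1*(-5))*(-45 + 29))/(-264) = ((-3 + 5)*(-16))*(-1/264) = (2*(-16))*(-1/264) = -32*(-1/264) = 4/33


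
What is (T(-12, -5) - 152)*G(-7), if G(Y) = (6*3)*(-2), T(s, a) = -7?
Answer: 5724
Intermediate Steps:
G(Y) = -36 (G(Y) = 18*(-2) = -36)
(T(-12, -5) - 152)*G(-7) = (-7 - 152)*(-36) = -159*(-36) = 5724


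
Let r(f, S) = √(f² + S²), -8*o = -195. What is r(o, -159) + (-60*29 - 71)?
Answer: -1811 + 3*√184001/8 ≈ -1650.1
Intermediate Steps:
o = 195/8 (o = -⅛*(-195) = 195/8 ≈ 24.375)
r(f, S) = √(S² + f²)
r(o, -159) + (-60*29 - 71) = √((-159)² + (195/8)²) + (-60*29 - 71) = √(25281 + 38025/64) + (-1740 - 71) = √(1656009/64) - 1811 = 3*√184001/8 - 1811 = -1811 + 3*√184001/8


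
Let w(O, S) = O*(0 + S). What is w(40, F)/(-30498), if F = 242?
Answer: -4840/15249 ≈ -0.31740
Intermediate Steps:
w(O, S) = O*S
w(40, F)/(-30498) = (40*242)/(-30498) = 9680*(-1/30498) = -4840/15249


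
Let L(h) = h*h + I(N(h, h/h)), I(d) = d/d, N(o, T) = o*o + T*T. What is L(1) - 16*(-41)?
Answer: 658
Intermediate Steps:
N(o, T) = T² + o² (N(o, T) = o² + T² = T² + o²)
I(d) = 1
L(h) = 1 + h² (L(h) = h*h + 1 = h² + 1 = 1 + h²)
L(1) - 16*(-41) = (1 + 1²) - 16*(-41) = (1 + 1) + 656 = 2 + 656 = 658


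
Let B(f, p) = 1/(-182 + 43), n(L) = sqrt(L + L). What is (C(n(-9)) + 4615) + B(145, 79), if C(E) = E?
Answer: 641484/139 + 3*I*sqrt(2) ≈ 4615.0 + 4.2426*I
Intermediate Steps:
n(L) = sqrt(2)*sqrt(L) (n(L) = sqrt(2*L) = sqrt(2)*sqrt(L))
B(f, p) = -1/139 (B(f, p) = 1/(-139) = -1/139)
(C(n(-9)) + 4615) + B(145, 79) = (sqrt(2)*sqrt(-9) + 4615) - 1/139 = (sqrt(2)*(3*I) + 4615) - 1/139 = (3*I*sqrt(2) + 4615) - 1/139 = (4615 + 3*I*sqrt(2)) - 1/139 = 641484/139 + 3*I*sqrt(2)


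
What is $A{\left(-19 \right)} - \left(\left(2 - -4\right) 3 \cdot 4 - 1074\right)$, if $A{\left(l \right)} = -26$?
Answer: $976$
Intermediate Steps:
$A{\left(-19 \right)} - \left(\left(2 - -4\right) 3 \cdot 4 - 1074\right) = -26 - \left(\left(2 - -4\right) 3 \cdot 4 - 1074\right) = -26 - \left(\left(2 + 4\right) 3 \cdot 4 - 1074\right) = -26 - \left(6 \cdot 3 \cdot 4 - 1074\right) = -26 - \left(18 \cdot 4 - 1074\right) = -26 - \left(72 - 1074\right) = -26 - -1002 = -26 + 1002 = 976$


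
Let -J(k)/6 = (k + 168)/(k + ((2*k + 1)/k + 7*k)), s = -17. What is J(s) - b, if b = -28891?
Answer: 65857991/2279 ≈ 28898.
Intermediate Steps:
J(k) = -6*(168 + k)/(8*k + (1 + 2*k)/k) (J(k) = -6*(k + 168)/(k + ((2*k + 1)/k + 7*k)) = -6*(168 + k)/(k + ((1 + 2*k)/k + 7*k)) = -6*(168 + k)/(k + (7*k + (1 + 2*k)/k)) = -6*(168 + k)/(8*k + (1 + 2*k)/k))
J(s) - b = -6*(-17)*(168 - 17)/(1 + 2*(-17) + 8*(-17)²) - 1*(-28891) = -6*(-17)*151/(1 - 34 + 8*289) + 28891 = -6*(-17)*151/(1 - 34 + 2312) + 28891 = -6*(-17)*151/2279 + 28891 = -6*(-17)*1/2279*151 + 28891 = 15402/2279 + 28891 = 65857991/2279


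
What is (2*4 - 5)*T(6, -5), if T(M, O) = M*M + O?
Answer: 93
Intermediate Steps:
T(M, O) = O + M**2 (T(M, O) = M**2 + O = O + M**2)
(2*4 - 5)*T(6, -5) = (2*4 - 5)*(-5 + 6**2) = (8 - 5)*(-5 + 36) = 3*31 = 93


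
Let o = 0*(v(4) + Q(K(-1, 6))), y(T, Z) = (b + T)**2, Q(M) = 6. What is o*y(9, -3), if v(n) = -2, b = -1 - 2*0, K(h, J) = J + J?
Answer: 0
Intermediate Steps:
K(h, J) = 2*J
b = -1 (b = -1 + 0 = -1)
y(T, Z) = (-1 + T)**2
o = 0 (o = 0*(-2 + 6) = 0*4 = 0)
o*y(9, -3) = 0*(-1 + 9)**2 = 0*8**2 = 0*64 = 0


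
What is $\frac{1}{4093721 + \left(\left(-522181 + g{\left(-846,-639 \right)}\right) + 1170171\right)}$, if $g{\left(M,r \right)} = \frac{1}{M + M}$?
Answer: $\frac{1692}{8022975011} \approx 2.1089 \cdot 10^{-7}$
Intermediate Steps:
$g{\left(M,r \right)} = \frac{1}{2 M}$
$\frac{1}{4093721 + \left(\left(-522181 + g{\left(-846,-639 \right)}\right) + 1170171\right)} = \frac{1}{4093721 + \left(\left(-522181 + \frac{1}{2 \left(-846\right)}\right) + 1170171\right)} = \frac{1}{4093721 + \left(\left(-522181 + \frac{1}{2} \left(- \frac{1}{846}\right)\right) + 1170171\right)} = \frac{1}{4093721 + \left(\left(-522181 - \frac{1}{1692}\right) + 1170171\right)} = \frac{1}{4093721 + \left(- \frac{883530253}{1692} + 1170171\right)} = \frac{1}{4093721 + \frac{1096399079}{1692}} = \frac{1}{\frac{8022975011}{1692}} = \frac{1692}{8022975011}$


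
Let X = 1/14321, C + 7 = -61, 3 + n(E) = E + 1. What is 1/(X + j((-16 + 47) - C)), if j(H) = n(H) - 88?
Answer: 14321/128890 ≈ 0.11111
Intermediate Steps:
n(E) = -2 + E (n(E) = -3 + (E + 1) = -3 + (1 + E) = -2 + E)
C = -68 (C = -7 - 61 = -68)
j(H) = -90 + H (j(H) = (-2 + H) - 88 = -90 + H)
X = 1/14321 ≈ 6.9828e-5
1/(X + j((-16 + 47) - C)) = 1/(1/14321 + (-90 + ((-16 + 47) - 1*(-68)))) = 1/(1/14321 + (-90 + (31 + 68))) = 1/(1/14321 + (-90 + 99)) = 1/(1/14321 + 9) = 1/(128890/14321) = 14321/128890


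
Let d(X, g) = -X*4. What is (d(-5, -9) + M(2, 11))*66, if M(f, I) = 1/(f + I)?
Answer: 17226/13 ≈ 1325.1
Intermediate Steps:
M(f, I) = 1/(I + f)
d(X, g) = -4*X
(d(-5, -9) + M(2, 11))*66 = (-4*(-5) + 1/(11 + 2))*66 = (20 + 1/13)*66 = (261/13)*66 = 17226/13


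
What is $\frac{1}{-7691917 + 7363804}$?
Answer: $- \frac{1}{328113} \approx -3.0477 \cdot 10^{-6}$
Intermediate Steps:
$\frac{1}{-7691917 + 7363804} = \frac{1}{-328113} = - \frac{1}{328113}$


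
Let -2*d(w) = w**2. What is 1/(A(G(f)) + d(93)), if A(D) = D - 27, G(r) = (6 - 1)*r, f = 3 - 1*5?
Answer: -2/8723 ≈ -0.00022928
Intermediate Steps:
f = -2 (f = 3 - 5 = -2)
G(r) = 5*r
A(D) = -27 + D
d(w) = -w**2/2
1/(A(G(f)) + d(93)) = 1/((-27 + 5*(-2)) - 1/2*93**2) = 1/((-27 - 10) - 1/2*8649) = 1/(-37 - 8649/2) = 1/(-8723/2) = -2/8723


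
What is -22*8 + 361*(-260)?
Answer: -94036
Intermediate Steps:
-22*8 + 361*(-260) = -176 - 93860 = -94036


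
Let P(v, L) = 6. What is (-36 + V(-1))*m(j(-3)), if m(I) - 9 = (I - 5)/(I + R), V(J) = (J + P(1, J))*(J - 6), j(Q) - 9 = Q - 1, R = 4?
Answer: -639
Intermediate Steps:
j(Q) = 8 + Q (j(Q) = 9 + (Q - 1) = 9 + (-1 + Q) = 8 + Q)
V(J) = (-6 + J)*(6 + J) (V(J) = (J + 6)*(J - 6) = (6 + J)*(-6 + J) = (-6 + J)*(6 + J))
m(I) = 9 + (-5 + I)/(4 + I) (m(I) = 9 + (I - 5)/(I + 4) = 9 + (-5 + I)/(4 + I))
(-36 + V(-1))*m(j(-3)) = (-36 + (-36 + (-1)²))*((31 + 10*(8 - 3))/(4 + (8 - 3))) = (-36 + (-36 + 1))*((31 + 10*5)/(4 + 5)) = (-36 - 35)*((31 + 50)/9) = -71*81/9 = -71*9 = -639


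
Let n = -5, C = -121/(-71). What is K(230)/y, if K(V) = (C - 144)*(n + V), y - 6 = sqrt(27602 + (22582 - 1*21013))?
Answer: 2727810/413717 - 454635*sqrt(29171)/413717 ≈ -181.09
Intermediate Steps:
C = 121/71 (C = -121*(-1/71) = 121/71 ≈ 1.7042)
y = 6 + sqrt(29171) (y = 6 + sqrt(27602 + (22582 - 1*21013)) = 6 + sqrt(27602 + (22582 - 21013)) = 6 + sqrt(27602 + 1569) = 6 + sqrt(29171) ≈ 176.80)
K(V) = 50515/71 - 10103*V/71 (K(V) = (121/71 - 144)*(-5 + V) = -10103*(-5 + V)/71 = 50515/71 - 10103*V/71)
K(230)/y = (50515/71 - 10103/71*230)/(6 + sqrt(29171)) = (50515/71 - 2323690/71)/(6 + sqrt(29171)) = -2273175/(71*(6 + sqrt(29171)))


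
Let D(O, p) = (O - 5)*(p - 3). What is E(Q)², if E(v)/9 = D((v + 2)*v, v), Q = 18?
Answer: 2296805625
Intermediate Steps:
D(O, p) = (-5 + O)*(-3 + p)
E(v) = 135 - 45*v - 27*v*(2 + v) + 9*v²*(2 + v) (E(v) = 9*(15 - 5*v - 3*(v + 2)*v + ((v + 2)*v)*v) = 9*(15 - 5*v - 3*(2 + v)*v + ((2 + v)*v)*v) = 9*(15 - 5*v - 3*v*(2 + v) + (v*(2 + v))*v) = 9*(15 - 5*v - 3*v*(2 + v) + v²*(2 + v)) = 9*(15 - 5*v + v²*(2 + v) - 3*v*(2 + v)) = 135 - 45*v - 27*v*(2 + v) + 9*v²*(2 + v))
E(Q)² = (135 - 99*18 - 9*18² + 9*18³)² = (135 - 1782 - 9*324 + 9*5832)² = (135 - 1782 - 2916 + 52488)² = 47925² = 2296805625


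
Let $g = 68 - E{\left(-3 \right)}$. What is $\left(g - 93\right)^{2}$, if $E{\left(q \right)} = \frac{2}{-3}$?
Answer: $\frac{5329}{9} \approx 592.11$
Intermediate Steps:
$E{\left(q \right)} = - \frac{2}{3}$ ($E{\left(q \right)} = 2 \left(- \frac{1}{3}\right) = - \frac{2}{3}$)
$g = \frac{206}{3}$ ($g = 68 - - \frac{2}{3} = 68 + \frac{2}{3} = \frac{206}{3} \approx 68.667$)
$\left(g - 93\right)^{2} = \left(\frac{206}{3} - 93\right)^{2} = \left(- \frac{73}{3}\right)^{2} = \frac{5329}{9}$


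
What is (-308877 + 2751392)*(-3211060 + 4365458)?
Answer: 2819634430970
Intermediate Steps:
(-308877 + 2751392)*(-3211060 + 4365458) = 2442515*1154398 = 2819634430970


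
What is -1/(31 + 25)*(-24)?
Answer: 3/7 ≈ 0.42857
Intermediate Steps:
-1/(31 + 25)*(-24) = -1/56*(-24) = 3/7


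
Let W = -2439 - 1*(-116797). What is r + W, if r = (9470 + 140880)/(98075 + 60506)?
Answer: 18135156348/158581 ≈ 1.1436e+5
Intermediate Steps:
r = 150350/158581 ≈ 0.94810
W = 114358 (W = -2439 + 116797 = 114358)
r + W = 150350/158581 + 114358 = 18135156348/158581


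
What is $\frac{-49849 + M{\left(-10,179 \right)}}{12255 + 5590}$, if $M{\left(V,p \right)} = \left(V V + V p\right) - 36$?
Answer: $- \frac{10315}{3569} \approx -2.8902$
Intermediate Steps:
$M{\left(V,p \right)} = -36 + V^{2} + V p$ ($M{\left(V,p \right)} = \left(V^{2} + V p\right) - 36 = -36 + V^{2} + V p$)
$\frac{-49849 + M{\left(-10,179 \right)}}{12255 + 5590} = \frac{-49849 - \left(1826 - 100\right)}{12255 + 5590} = \frac{-49849 - 1726}{17845} = \left(-49849 - 1726\right) \frac{1}{17845} = \left(-51575\right) \frac{1}{17845} = - \frac{10315}{3569}$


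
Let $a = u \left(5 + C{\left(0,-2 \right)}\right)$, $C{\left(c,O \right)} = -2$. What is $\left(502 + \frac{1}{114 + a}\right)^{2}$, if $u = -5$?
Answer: $\frac{2469990601}{9801} \approx 2.5201 \cdot 10^{5}$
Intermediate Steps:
$a = -15$ ($a = - 5 \left(5 - 2\right) = \left(-5\right) 3 = -15$)
$\left(502 + \frac{1}{114 + a}\right)^{2} = \left(502 + \frac{1}{114 - 15}\right)^{2} = \left(502 + \frac{1}{99}\right)^{2} = \left(\frac{49699}{99}\right)^{2} = \frac{2469990601}{9801}$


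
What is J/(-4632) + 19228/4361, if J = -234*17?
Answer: 17735359/3366692 ≈ 5.2679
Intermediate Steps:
J = -3978
J/(-4632) + 19228/4361 = -3978/(-4632) + 19228/4361 = -3978*(-1/4632) + 19228*(1/4361) = 663/772 + 19228/4361 = 17735359/3366692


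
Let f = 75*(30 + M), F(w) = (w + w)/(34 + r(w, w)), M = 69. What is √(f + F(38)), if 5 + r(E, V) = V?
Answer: √33335917/67 ≈ 86.175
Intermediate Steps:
r(E, V) = -5 + V
F(w) = 2*w/(29 + w) (F(w) = (w + w)/(34 + (-5 + w)) = (2*w)/(29 + w) = 2*w/(29 + w))
f = 7425 (f = 75*(30 + 69) = 75*99 = 7425)
√(f + F(38)) = √(7425 + 2*38/(29 + 38)) = √(7425 + 2*38/67) = √(7425 + 2*38*(1/67)) = √(7425 + 76/67) = √(497551/67) = √33335917/67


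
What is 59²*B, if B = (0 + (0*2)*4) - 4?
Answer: -13924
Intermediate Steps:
B = -4 (B = (0 + 0*4) - 4 = (0 + 0) - 4 = 0 - 4 = -4)
59²*B = 59²*(-4) = 3481*(-4) = -13924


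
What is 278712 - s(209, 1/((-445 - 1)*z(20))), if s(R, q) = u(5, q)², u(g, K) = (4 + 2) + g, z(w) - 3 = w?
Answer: 278591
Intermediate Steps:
z(w) = 3 + w
u(g, K) = 6 + g
s(R, q) = 121 (s(R, q) = (6 + 5)² = 11² = 121)
278712 - s(209, 1/((-445 - 1)*z(20))) = 278712 - 1*121 = 278712 - 121 = 278591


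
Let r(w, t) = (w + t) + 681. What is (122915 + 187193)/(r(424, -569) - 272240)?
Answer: -77527/67926 ≈ -1.1413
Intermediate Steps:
r(w, t) = 681 + t + w (r(w, t) = (t + w) + 681 = 681 + t + w)
(122915 + 187193)/(r(424, -569) - 272240) = (122915 + 187193)/((681 - 569 + 424) - 272240) = 310108/(536 - 272240) = 310108/(-271704) = 310108*(-1/271704) = -77527/67926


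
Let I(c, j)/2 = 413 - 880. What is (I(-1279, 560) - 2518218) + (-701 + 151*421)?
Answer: -2456282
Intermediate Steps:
I(c, j) = -934 (I(c, j) = 2*(413 - 880) = 2*(-467) = -934)
(I(-1279, 560) - 2518218) + (-701 + 151*421) = (-934 - 2518218) + (-701 + 151*421) = -2519152 + (-701 + 63571) = -2519152 + 62870 = -2456282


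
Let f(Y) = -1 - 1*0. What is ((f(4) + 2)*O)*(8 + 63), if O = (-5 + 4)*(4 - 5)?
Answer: 71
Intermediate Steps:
f(Y) = -1 (f(Y) = -1 + 0 = -1)
O = 1 (O = -1*(-1) = 1)
((f(4) + 2)*O)*(8 + 63) = ((-1 + 2)*1)*(8 + 63) = (1*1)*71 = 1*71 = 71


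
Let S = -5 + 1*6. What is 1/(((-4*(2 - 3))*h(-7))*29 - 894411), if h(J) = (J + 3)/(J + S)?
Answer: -3/2683001 ≈ -1.1182e-6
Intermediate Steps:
S = 1 (S = -5 + 6 = 1)
h(J) = (3 + J)/(1 + J) (h(J) = (J + 3)/(J + 1) = (3 + J)/(1 + J))
1/(((-4*(2 - 3))*h(-7))*29 - 894411) = 1/(((-4*(2 - 3))*((3 - 7)/(1 - 7)))*29 - 894411) = 1/(((-4*(-1))*(-4/(-6)))*29 - 894411) = 1/((4*(-1/6*(-4)))*29 - 894411) = 1/((4*(2/3))*29 - 894411) = 1/((8/3)*29 - 894411) = 1/(232/3 - 894411) = 1/(-2683001/3) = -3/2683001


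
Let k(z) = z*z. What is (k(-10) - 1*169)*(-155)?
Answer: 10695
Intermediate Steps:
k(z) = z**2
(k(-10) - 1*169)*(-155) = ((-10)**2 - 1*169)*(-155) = (100 - 169)*(-155) = -69*(-155) = 10695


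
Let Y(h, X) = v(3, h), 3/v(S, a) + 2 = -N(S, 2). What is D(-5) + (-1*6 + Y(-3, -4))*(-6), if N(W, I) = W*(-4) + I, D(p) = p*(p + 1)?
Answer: 215/4 ≈ 53.750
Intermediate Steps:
D(p) = p*(1 + p)
N(W, I) = I - 4*W (N(W, I) = -4*W + I = I - 4*W)
v(S, a) = 3/(-4 + 4*S) (v(S, a) = 3/(-2 - (2 - 4*S)) = 3/(-2 + (-2 + 4*S)) = 3/(-4 + 4*S))
Y(h, X) = 3/8 (Y(h, X) = 3/(4*(-1 + 3)) = (¾)/2 = (¾)*(½) = 3/8)
D(-5) + (-1*6 + Y(-3, -4))*(-6) = -5*(1 - 5) + (-1*6 + 3/8)*(-6) = -5*(-4) + (-6 + 3/8)*(-6) = 20 - 45/8*(-6) = 20 + 135/4 = 215/4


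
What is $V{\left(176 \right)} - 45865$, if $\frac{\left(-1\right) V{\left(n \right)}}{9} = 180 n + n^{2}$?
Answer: $-609769$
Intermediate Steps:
$V{\left(n \right)} = - 1620 n - 9 n^{2}$ ($V{\left(n \right)} = - 9 \left(180 n + n^{2}\right) = - 9 \left(n^{2} + 180 n\right) = - 1620 n - 9 n^{2}$)
$V{\left(176 \right)} - 45865 = \left(-9\right) 176 \left(180 + 176\right) - 45865 = \left(-9\right) 176 \cdot 356 - 45865 = -563904 - 45865 = -609769$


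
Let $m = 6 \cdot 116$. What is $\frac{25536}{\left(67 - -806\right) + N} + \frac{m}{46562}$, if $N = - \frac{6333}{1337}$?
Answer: $\frac{66271276388}{2252180659} \approx 29.425$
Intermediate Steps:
$N = - \frac{6333}{1337}$ ($N = \left(-6333\right) \frac{1}{1337} = - \frac{6333}{1337} \approx -4.7367$)
$m = 696$
$\frac{25536}{\left(67 - -806\right) + N} + \frac{m}{46562} = \frac{25536}{\left(67 - -806\right) - \frac{6333}{1337}} + \frac{696}{46562} = \frac{25536}{\left(67 + 806\right) - \frac{6333}{1337}} + 696 \cdot \frac{1}{46562} = \frac{25536}{873 - \frac{6333}{1337}} + \frac{348}{23281} = \frac{25536}{\frac{1160868}{1337}} + \frac{348}{23281} = 25536 \cdot \frac{1337}{1160868} + \frac{348}{23281} = \frac{2845136}{96739} + \frac{348}{23281} = \frac{66271276388}{2252180659}$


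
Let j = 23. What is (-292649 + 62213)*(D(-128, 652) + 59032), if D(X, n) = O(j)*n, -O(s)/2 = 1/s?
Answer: -312570764352/23 ≈ -1.3590e+10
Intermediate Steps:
O(s) = -2/s
D(X, n) = -2*n/23 (D(X, n) = (-2/23)*n = (-2*1/23)*n = -2*n/23)
(-292649 + 62213)*(D(-128, 652) + 59032) = (-292649 + 62213)*(-2/23*652 + 59032) = -230436*(-1304/23 + 59032) = -230436*1356432/23 = -312570764352/23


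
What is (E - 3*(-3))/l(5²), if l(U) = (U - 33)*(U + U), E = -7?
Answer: -1/200 ≈ -0.0050000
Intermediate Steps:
l(U) = 2*U*(-33 + U) (l(U) = (-33 + U)*(2*U) = 2*U*(-33 + U))
(E - 3*(-3))/l(5²) = (-7 - 3*(-3))/((2*5²*(-33 + 5²))) = (-7 + 9)/((2*25*(-33 + 25))) = 2/((2*25*(-8))) = 2/(-400) = 2*(-1/400) = -1/200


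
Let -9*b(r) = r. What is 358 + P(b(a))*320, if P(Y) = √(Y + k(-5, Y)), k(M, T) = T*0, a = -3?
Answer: 358 + 320*√3/3 ≈ 542.75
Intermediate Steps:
k(M, T) = 0
b(r) = -r/9
P(Y) = √Y (P(Y) = √(Y + 0) = √Y)
358 + P(b(a))*320 = 358 + √(-⅑*(-3))*320 = 358 + √(⅓)*320 = 358 + (√3/3)*320 = 358 + 320*√3/3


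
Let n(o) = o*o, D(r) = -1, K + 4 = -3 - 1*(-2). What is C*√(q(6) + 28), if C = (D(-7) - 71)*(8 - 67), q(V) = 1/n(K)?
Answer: 4248*√701/5 ≈ 22494.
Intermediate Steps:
K = -5 (K = -4 + (-3 - 1*(-2)) = -4 + (-3 + 2) = -4 - 1 = -5)
n(o) = o²
q(V) = 1/25 (q(V) = 1/((-5)²) = 1/25)
C = 4248 (C = (-1 - 71)*(8 - 67) = -72*(-59) = 4248)
C*√(q(6) + 28) = 4248*√(1/25 + 28) = 4248*√(701/25) = 4248*(√701/5) = 4248*√701/5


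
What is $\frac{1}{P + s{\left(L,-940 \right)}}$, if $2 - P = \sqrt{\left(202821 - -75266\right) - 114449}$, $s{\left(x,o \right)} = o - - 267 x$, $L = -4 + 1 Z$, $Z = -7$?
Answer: $- \frac{3875}{14851987} + \frac{3 \sqrt{18182}}{14851987} \approx -0.00023367$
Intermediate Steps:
$L = -11$ ($L = -4 + 1 \left(-7\right) = -4 - 7 = -11$)
$s{\left(x,o \right)} = o + 267 x$
$P = 2 - 3 \sqrt{18182}$ ($P = 2 - \sqrt{\left(202821 - -75266\right) - 114449} = 2 - \sqrt{\left(202821 + 75266\right) - 114449} = 2 - \sqrt{278087 - 114449} = 2 - \sqrt{163638} = 2 - 3 \sqrt{18182} \approx -402.52$)
$\frac{1}{P + s{\left(L,-940 \right)}} = \frac{1}{\left(2 - 3 \sqrt{18182}\right) + \left(-940 + 267 \left(-11\right)\right)} = \frac{1}{\left(2 - 3 \sqrt{18182}\right) - 3877} = \frac{1}{-3875 - 3 \sqrt{18182}}$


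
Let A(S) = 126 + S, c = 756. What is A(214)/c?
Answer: 85/189 ≈ 0.44974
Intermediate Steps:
A(214)/c = (126 + 214)/756 = 340*(1/756) = 85/189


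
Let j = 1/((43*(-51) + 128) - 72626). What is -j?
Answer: 1/74691 ≈ 1.3388e-5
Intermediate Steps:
j = -1/74691 (j = 1/((-2193 + 128) - 72626) = 1/(-2065 - 72626) = 1/(-74691) = -1/74691 ≈ -1.3388e-5)
-j = -1*(-1/74691) = 1/74691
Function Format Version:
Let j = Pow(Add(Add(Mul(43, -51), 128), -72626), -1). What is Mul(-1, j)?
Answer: Rational(1, 74691) ≈ 1.3388e-5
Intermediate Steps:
j = Rational(-1, 74691) (j = Pow(Add(Add(-2193, 128), -72626), -1) = Pow(Add(-2065, -72626), -1) = Pow(-74691, -1) = Rational(-1, 74691) ≈ -1.3388e-5)
Mul(-1, j) = Mul(-1, Rational(-1, 74691)) = Rational(1, 74691)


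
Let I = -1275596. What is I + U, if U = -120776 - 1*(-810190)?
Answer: -586182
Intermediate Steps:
U = 689414 (U = -120776 + 810190 = 689414)
I + U = -1275596 + 689414 = -586182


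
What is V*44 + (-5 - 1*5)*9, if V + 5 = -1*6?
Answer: -574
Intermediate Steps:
V = -11 (V = -5 - 1*6 = -5 - 6 = -11)
V*44 + (-5 - 1*5)*9 = -11*44 + (-5 - 1*5)*9 = -484 + (-5 - 5)*9 = -484 - 10*9 = -484 - 90 = -574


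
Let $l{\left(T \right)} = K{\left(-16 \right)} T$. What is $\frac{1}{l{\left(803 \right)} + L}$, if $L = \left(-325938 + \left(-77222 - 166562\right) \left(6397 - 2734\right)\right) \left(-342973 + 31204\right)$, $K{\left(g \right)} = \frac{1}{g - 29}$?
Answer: $\frac{45}{12532740565740847} \approx 3.5906 \cdot 10^{-15}$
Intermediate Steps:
$K{\left(g \right)} = \frac{1}{-29 + g}$
$l{\left(T \right)} = - \frac{T}{45}$ ($l{\left(T \right)} = \frac{T}{-29 - 16} = \frac{T}{-45} = - \frac{T}{45}$)
$L = 278505345905370$ ($L = \left(-325938 - 892980792\right) \left(-311769\right) = \left(-893306730\right) \left(-311769\right) = 278505345905370$)
$\frac{1}{l{\left(803 \right)} + L} = \frac{1}{\left(- \frac{1}{45}\right) 803 + 278505345905370} = \frac{1}{- \frac{803}{45} + 278505345905370} = \frac{1}{\frac{12532740565740847}{45}} = \frac{45}{12532740565740847}$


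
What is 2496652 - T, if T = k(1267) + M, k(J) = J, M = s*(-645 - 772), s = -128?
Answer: 2314009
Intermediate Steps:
M = 181376 (M = -128*(-645 - 772) = -128*(-1417) = 181376)
T = 182643 (T = 1267 + 181376 = 182643)
2496652 - T = 2496652 - 1*182643 = 2496652 - 182643 = 2314009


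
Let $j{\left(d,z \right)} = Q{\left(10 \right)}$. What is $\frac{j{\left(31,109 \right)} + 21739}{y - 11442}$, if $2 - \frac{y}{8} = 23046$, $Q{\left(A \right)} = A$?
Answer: $- \frac{21749}{195794} \approx -0.11108$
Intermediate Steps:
$y = -184352$ ($y = 16 - 184368 = -184352$)
$j{\left(d,z \right)} = 10$
$\frac{j{\left(31,109 \right)} + 21739}{y - 11442} = \frac{10 + 21739}{-184352 - 11442} = \frac{21749}{-195794} = 21749 \left(- \frac{1}{195794}\right) = - \frac{21749}{195794}$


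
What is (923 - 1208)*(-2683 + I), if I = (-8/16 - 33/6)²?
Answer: 754395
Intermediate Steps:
I = 36 (I = (-8*1/16 - 33*⅙)² = (-½ - 11/2)² = (-6)² = 36)
(923 - 1208)*(-2683 + I) = (923 - 1208)*(-2683 + 36) = -285*(-2647) = 754395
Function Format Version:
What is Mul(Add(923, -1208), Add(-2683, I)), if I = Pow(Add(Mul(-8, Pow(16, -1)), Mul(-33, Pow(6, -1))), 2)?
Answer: 754395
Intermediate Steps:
I = 36 (I = Pow(Add(Mul(-8, Rational(1, 16)), Mul(-33, Rational(1, 6))), 2) = Pow(Add(Rational(-1, 2), Rational(-11, 2)), 2) = Pow(-6, 2) = 36)
Mul(Add(923, -1208), Add(-2683, I)) = Mul(Add(923, -1208), Add(-2683, 36)) = Mul(-285, -2647) = 754395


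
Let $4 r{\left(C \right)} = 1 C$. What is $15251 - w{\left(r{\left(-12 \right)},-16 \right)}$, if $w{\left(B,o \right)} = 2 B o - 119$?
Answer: $15274$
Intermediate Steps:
$r{\left(C \right)} = \frac{C}{4}$ ($r{\left(C \right)} = \frac{1 C}{4} = \frac{C}{4}$)
$w{\left(B,o \right)} = -119 + 2 B o$ ($w{\left(B,o \right)} = 2 B o - 119 = -119 + 2 B o$)
$15251 - w{\left(r{\left(-12 \right)},-16 \right)} = 15251 - \left(-119 + 2 \cdot \frac{1}{4} \left(-12\right) \left(-16\right)\right) = 15251 - \left(-119 + 2 \left(-3\right) \left(-16\right)\right) = 15251 - \left(-119 + 96\right) = 15251 - -23 = 15251 + 23 = 15274$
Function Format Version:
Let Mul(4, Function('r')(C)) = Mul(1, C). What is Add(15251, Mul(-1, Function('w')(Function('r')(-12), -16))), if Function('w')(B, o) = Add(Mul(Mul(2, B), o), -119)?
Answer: 15274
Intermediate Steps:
Function('r')(C) = Mul(Rational(1, 4), C) (Function('r')(C) = Mul(Rational(1, 4), Mul(1, C)) = Mul(Rational(1, 4), C))
Function('w')(B, o) = Add(-119, Mul(2, B, o)) (Function('w')(B, o) = Add(Mul(2, B, o), -119) = Add(-119, Mul(2, B, o)))
Add(15251, Mul(-1, Function('w')(Function('r')(-12), -16))) = Add(15251, Mul(-1, Add(-119, Mul(2, Mul(Rational(1, 4), -12), -16)))) = Add(15251, Mul(-1, Add(-119, Mul(2, -3, -16)))) = Add(15251, Mul(-1, Add(-119, 96))) = Add(15251, Mul(-1, -23)) = Add(15251, 23) = 15274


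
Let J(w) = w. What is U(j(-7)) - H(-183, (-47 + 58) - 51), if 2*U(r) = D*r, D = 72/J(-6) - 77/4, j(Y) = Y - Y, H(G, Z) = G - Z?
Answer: 143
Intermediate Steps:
j(Y) = 0
D = -125/4 (D = 72/(-6) - 77/4 = 72*(-1/6) - 77*1/4 = -12 - 77/4 = -125/4 ≈ -31.250)
U(r) = -125*r/8 (U(r) = (-125*r/4)/2 = -125*r/8)
U(j(-7)) - H(-183, (-47 + 58) - 51) = -125/8*0 - (-183 - ((-47 + 58) - 51)) = 0 - (-183 - (11 - 51)) = 0 - (-183 - 1*(-40)) = 0 - (-183 + 40) = 0 - 1*(-143) = 0 + 143 = 143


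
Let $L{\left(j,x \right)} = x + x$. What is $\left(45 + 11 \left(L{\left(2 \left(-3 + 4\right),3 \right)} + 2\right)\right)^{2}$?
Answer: $17689$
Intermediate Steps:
$L{\left(j,x \right)} = 2 x$
$\left(45 + 11 \left(L{\left(2 \left(-3 + 4\right),3 \right)} + 2\right)\right)^{2} = \left(45 + 11 \left(2 \cdot 3 + 2\right)\right)^{2} = \left(45 + 11 \left(6 + 2\right)\right)^{2} = \left(45 + 11 \cdot 8\right)^{2} = \left(45 + 88\right)^{2} = 133^{2} = 17689$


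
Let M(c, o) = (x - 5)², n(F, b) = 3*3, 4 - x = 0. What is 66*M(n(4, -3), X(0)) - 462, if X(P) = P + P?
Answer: -396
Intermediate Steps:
x = 4 (x = 4 - 1*0 = 4 + 0 = 4)
X(P) = 2*P
n(F, b) = 9
M(c, o) = 1 (M(c, o) = (4 - 5)² = (-1)² = 1)
66*M(n(4, -3), X(0)) - 462 = 66*1 - 462 = 66 - 462 = -396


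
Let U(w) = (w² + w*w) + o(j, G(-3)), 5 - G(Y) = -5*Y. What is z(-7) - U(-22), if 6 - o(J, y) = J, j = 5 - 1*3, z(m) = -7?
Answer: -979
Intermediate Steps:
G(Y) = 5 + 5*Y (G(Y) = 5 - (-5)*Y = 5 + 5*Y)
j = 2 (j = 5 - 3 = 2)
o(J, y) = 6 - J
U(w) = 4 + 2*w² (U(w) = (w² + w*w) + (6 - 1*2) = (w² + w²) + (6 - 2) = 2*w² + 4 = 4 + 2*w²)
z(-7) - U(-22) = -7 - (4 + 2*(-22)²) = -7 - (4 + 2*484) = -7 - (4 + 968) = -7 - 1*972 = -7 - 972 = -979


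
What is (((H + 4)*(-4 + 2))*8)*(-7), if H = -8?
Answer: -448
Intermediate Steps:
(((H + 4)*(-4 + 2))*8)*(-7) = (((-8 + 4)*(-4 + 2))*8)*(-7) = (-4*(-2)*8)*(-7) = (8*8)*(-7) = 64*(-7) = -448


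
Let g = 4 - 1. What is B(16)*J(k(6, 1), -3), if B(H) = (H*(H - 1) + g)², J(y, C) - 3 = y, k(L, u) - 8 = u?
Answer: 708588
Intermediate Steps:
k(L, u) = 8 + u
g = 3
J(y, C) = 3 + y
B(H) = (3 + H*(-1 + H))² (B(H) = (H*(H - 1) + 3)² = (H*(-1 + H) + 3)² = (3 + H*(-1 + H))²)
B(16)*J(k(6, 1), -3) = (3 + 16² - 1*16)²*(3 + (8 + 1)) = (3 + 256 - 16)²*(3 + 9) = 243²*12 = 59049*12 = 708588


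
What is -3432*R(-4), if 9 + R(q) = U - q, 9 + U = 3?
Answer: 37752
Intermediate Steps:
U = -6 (U = -9 + 3 = -6)
R(q) = -15 - q (R(q) = -9 + (-6 - q) = -15 - q)
-3432*R(-4) = -3432*(-15 - 1*(-4)) = -3432*(-15 + 4) = -3432*(-11) = 37752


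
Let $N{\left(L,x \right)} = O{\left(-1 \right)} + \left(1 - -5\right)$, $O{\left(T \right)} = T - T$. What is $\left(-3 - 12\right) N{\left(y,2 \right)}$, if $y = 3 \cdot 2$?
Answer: $-90$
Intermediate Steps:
$y = 6$
$O{\left(T \right)} = 0$
$N{\left(L,x \right)} = 6$ ($N{\left(L,x \right)} = 0 + \left(1 - -5\right) = 0 + \left(1 + 5\right) = 0 + 6 = 6$)
$\left(-3 - 12\right) N{\left(y,2 \right)} = \left(-3 - 12\right) 6 = \left(-15\right) 6 = -90$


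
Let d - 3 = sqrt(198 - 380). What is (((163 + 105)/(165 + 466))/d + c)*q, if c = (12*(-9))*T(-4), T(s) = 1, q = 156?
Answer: 624*(-17037*sqrt(182) + 51044*I)/(631*(sqrt(182) - 3*I)) ≈ -16847.0 - 4.6799*I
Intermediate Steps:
d = 3 + I*sqrt(182) (d = 3 + sqrt(198 - 380) = 3 + sqrt(-182) = 3 + I*sqrt(182) ≈ 3.0 + 13.491*I)
c = -108 (c = (12*(-9))*1 = -108*1 = -108)
(((163 + 105)/(165 + 466))/d + c)*q = (((163 + 105)/(165 + 466))/(3 + I*sqrt(182)) - 108)*156 = ((268/631)/(3 + I*sqrt(182)) - 108)*156 = ((268*(1/631))/(3 + I*sqrt(182)) - 108)*156 = (268/(631*(3 + I*sqrt(182))) - 108)*156 = (-108 + 268/(631*(3 + I*sqrt(182))))*156 = -16848 + 41808/(631*(3 + I*sqrt(182)))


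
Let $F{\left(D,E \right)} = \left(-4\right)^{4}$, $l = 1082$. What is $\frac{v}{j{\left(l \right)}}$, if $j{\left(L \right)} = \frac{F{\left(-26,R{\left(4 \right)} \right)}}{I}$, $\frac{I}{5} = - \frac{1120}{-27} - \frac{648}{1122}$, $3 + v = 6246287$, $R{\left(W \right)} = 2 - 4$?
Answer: $\frac{36647941955}{7344} \approx 4.9902 \cdot 10^{6}$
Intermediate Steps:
$R{\left(W \right)} = -2$
$F{\left(D,E \right)} = 256$
$v = 6246284$ ($v = -3 + 6246287 = 6246284$)
$I = \frac{1032620}{5049}$ ($I = 5 \left(- \frac{1120}{-27} - \frac{648}{1122}\right) = 5 \left(\left(-1120\right) \left(- \frac{1}{27}\right) - \frac{108}{187}\right) = 5 \left(\frac{1120}{27} - \frac{108}{187}\right) = 5 \cdot \frac{206524}{5049} = \frac{1032620}{5049} \approx 204.52$)
$j{\left(L \right)} = \frac{323136}{258155}$ ($j{\left(L \right)} = \frac{256}{\frac{1032620}{5049}} = 256 \cdot \frac{5049}{1032620} = \frac{323136}{258155}$)
$\frac{v}{j{\left(l \right)}} = \frac{6246284}{\frac{323136}{258155}} = 6246284 \cdot \frac{258155}{323136} = \frac{36647941955}{7344}$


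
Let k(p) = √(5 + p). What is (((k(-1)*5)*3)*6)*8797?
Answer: 1583460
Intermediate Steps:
(((k(-1)*5)*3)*6)*8797 = (((√(5 - 1)*5)*3)*6)*8797 = (((√4*5)*3)*6)*8797 = (((2*5)*3)*6)*8797 = ((10*3)*6)*8797 = (30*6)*8797 = 180*8797 = 1583460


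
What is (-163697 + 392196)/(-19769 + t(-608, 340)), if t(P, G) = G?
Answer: -228499/19429 ≈ -11.761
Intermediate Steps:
(-163697 + 392196)/(-19769 + t(-608, 340)) = (-163697 + 392196)/(-19769 + 340) = 228499/(-19429) = 228499*(-1/19429) = -228499/19429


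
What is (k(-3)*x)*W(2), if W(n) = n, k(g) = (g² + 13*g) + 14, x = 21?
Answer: -672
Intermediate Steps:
k(g) = 14 + g² + 13*g
(k(-3)*x)*W(2) = ((14 + (-3)² + 13*(-3))*21)*2 = ((14 + 9 - 39)*21)*2 = -16*21*2 = -336*2 = -672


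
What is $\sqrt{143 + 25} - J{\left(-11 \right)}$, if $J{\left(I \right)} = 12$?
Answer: $-12 + 2 \sqrt{42} \approx 0.96148$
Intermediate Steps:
$\sqrt{143 + 25} - J{\left(-11 \right)} = \sqrt{143 + 25} - 12 = \sqrt{168} - 12 = 2 \sqrt{42} - 12 = -12 + 2 \sqrt{42}$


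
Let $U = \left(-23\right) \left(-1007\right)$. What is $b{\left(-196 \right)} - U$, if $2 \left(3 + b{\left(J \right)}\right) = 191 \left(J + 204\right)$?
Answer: $-22400$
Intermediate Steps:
$b{\left(J \right)} = 19479 + \frac{191 J}{2}$ ($b{\left(J \right)} = -3 + \frac{191 \left(J + 204\right)}{2} = -3 + \frac{191 \left(204 + J\right)}{2} = -3 + \frac{38964 + 191 J}{2} = -3 + \left(19482 + \frac{191 J}{2}\right) = 19479 + \frac{191 J}{2}$)
$U = 23161$
$b{\left(-196 \right)} - U = \left(19479 + \frac{191}{2} \left(-196\right)\right) - 23161 = \left(19479 - 18718\right) - 23161 = 761 - 23161 = -22400$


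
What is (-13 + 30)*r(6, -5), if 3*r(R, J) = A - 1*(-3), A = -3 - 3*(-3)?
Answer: 51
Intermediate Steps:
A = 6 (A = -3 + 9 = 6)
r(R, J) = 3 (r(R, J) = (6 - 1*(-3))/3 = (6 + 3)/3 = (⅓)*9 = 3)
(-13 + 30)*r(6, -5) = (-13 + 30)*3 = 17*3 = 51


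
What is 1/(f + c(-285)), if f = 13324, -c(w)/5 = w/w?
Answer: 1/13319 ≈ 7.5081e-5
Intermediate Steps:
c(w) = -5 (c(w) = -5*w/w = -5*1 = -5)
1/(f + c(-285)) = 1/(13324 - 5) = 1/13319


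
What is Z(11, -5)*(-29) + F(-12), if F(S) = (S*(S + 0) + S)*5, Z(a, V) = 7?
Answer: 457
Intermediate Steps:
F(S) = 5*S + 5*S² (F(S) = (S*S + S)*5 = (S² + S)*5 = (S + S²)*5 = 5*S + 5*S²)
Z(11, -5)*(-29) + F(-12) = 7*(-29) + 5*(-12)*(1 - 12) = -203 + 5*(-12)*(-11) = -203 + 660 = 457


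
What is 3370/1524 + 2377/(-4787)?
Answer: 6254821/3647694 ≈ 1.7147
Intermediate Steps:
3370/1524 + 2377/(-4787) = 3370*(1/1524) + 2377*(-1/4787) = 1685/762 - 2377/4787 = 6254821/3647694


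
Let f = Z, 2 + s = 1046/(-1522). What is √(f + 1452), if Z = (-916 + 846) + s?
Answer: √798788977/761 ≈ 37.139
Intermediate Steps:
s = -2045/761 (s = -2 + 1046/(-1522) = -2 + 1046*(-1/1522) = -2 - 523/761 = -2045/761 ≈ -2.6873)
Z = -55315/761 (Z = (-916 + 846) - 2045/761 = -70 - 2045/761 = -55315/761 ≈ -72.687)
f = -55315/761 ≈ -72.687
√(f + 1452) = √(-55315/761 + 1452) = √(1049657/761) = √798788977/761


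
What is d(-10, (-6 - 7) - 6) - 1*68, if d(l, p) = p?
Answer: -87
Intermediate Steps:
d(-10, (-6 - 7) - 6) - 1*68 = ((-6 - 7) - 6) - 1*68 = (-13 - 6) - 68 = -19 - 68 = -87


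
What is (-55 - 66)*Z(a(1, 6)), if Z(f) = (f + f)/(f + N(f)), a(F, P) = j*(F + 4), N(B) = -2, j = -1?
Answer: -1210/7 ≈ -172.86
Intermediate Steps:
a(F, P) = -4 - F (a(F, P) = -(F + 4) = -(4 + F) = -4 - F)
Z(f) = 2*f/(-2 + f) (Z(f) = (f + f)/(f - 2) = (2*f)/(-2 + f) = 2*f/(-2 + f))
(-55 - 66)*Z(a(1, 6)) = (-55 - 66)*(2*(-4 - 1*1)/(-2 + (-4 - 1*1))) = -242*(-4 - 1)/(-2 + (-4 - 1)) = -242*(-5)/(-2 - 5) = -242*(-5)/(-7) = -242*(-5)*(-1)/7 = -121*10/7 = -1210/7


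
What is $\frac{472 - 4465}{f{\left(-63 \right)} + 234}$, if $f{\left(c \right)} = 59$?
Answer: $- \frac{3993}{293} \approx -13.628$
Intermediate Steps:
$\frac{472 - 4465}{f{\left(-63 \right)} + 234} = \frac{472 - 4465}{59 + 234} = - \frac{3993}{293}$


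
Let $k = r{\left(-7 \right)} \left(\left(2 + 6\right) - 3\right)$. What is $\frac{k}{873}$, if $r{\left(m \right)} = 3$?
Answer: $\frac{5}{291} \approx 0.017182$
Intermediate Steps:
$k = 15$ ($k = 3 \left(\left(2 + 6\right) - 3\right) = 3 \left(8 - 3\right) = 3 \cdot 5 = 15$)
$\frac{k}{873} = \frac{15}{873} = 15 \cdot \frac{1}{873} = \frac{5}{291}$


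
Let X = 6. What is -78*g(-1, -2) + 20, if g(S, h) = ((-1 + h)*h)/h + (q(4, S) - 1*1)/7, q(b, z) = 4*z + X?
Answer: 1700/7 ≈ 242.86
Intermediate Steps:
q(b, z) = 6 + 4*z (q(b, z) = 4*z + 6 = 6 + 4*z)
g(S, h) = -2/7 + h + 4*S/7 (g(S, h) = ((-1 + h)*h)/h + ((6 + 4*S) - 1*1)/7 = (h*(-1 + h))/h + ((6 + 4*S) - 1)*(⅐) = (-1 + h) + (5 + 4*S)*(⅐) = (-1 + h) + (5/7 + 4*S/7) = -2/7 + h + 4*S/7)
-78*g(-1, -2) + 20 = -78*(-2/7 - 2 + (4/7)*(-1)) + 20 = -78*(-2/7 - 2 - 4/7) + 20 = -78*(-20/7) + 20 = 1560/7 + 20 = 1700/7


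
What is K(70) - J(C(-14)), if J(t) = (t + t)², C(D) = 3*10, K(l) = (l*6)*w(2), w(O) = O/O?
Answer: -3180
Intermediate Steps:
w(O) = 1
K(l) = 6*l (K(l) = (l*6)*1 = (6*l)*1 = 6*l)
C(D) = 30
J(t) = 4*t² (J(t) = (2*t)² = 4*t²)
K(70) - J(C(-14)) = 6*70 - 4*30² = 420 - 4*900 = 420 - 1*3600 = 420 - 3600 = -3180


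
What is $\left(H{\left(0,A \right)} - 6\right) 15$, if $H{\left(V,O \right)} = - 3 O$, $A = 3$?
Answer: $-225$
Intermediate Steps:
$\left(H{\left(0,A \right)} - 6\right) 15 = \left(\left(-3\right) 3 - 6\right) 15 = \left(-9 - 6\right) 15 = \left(-15\right) 15 = -225$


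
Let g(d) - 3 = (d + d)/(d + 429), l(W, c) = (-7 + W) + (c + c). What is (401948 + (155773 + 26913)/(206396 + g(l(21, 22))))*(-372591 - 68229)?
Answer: -17810215314169414680/100516429 ≈ -1.7719e+11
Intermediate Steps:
l(W, c) = -7 + W + 2*c (l(W, c) = (-7 + W) + 2*c = -7 + W + 2*c)
g(d) = 3 + 2*d/(429 + d) (g(d) = 3 + (d + d)/(d + 429) = 3 + (2*d)/(429 + d) = 3 + 2*d/(429 + d))
(401948 + (155773 + 26913)/(206396 + g(l(21, 22))))*(-372591 - 68229) = (401948 + (155773 + 26913)/(206396 + (1287 + 5*(-7 + 21 + 2*22))/(429 + (-7 + 21 + 2*22))))*(-372591 - 68229) = (401948 + 182686/(206396 + (1287 + 5*(-7 + 21 + 44))/(429 + (-7 + 21 + 44))))*(-440820) = (401948 + 182686/(206396 + (1287 + 5*58)/(429 + 58)))*(-440820) = (401948 + 182686/(206396 + (1287 + 290)/487))*(-440820) = (401948 + 182686/(206396 + (1/487)*1577))*(-440820) = (401948 + 182686/(206396 + 1577/487))*(-440820) = (401948 + 182686/(100516429/487))*(-440820) = (401948 + 182686*(487/100516429))*(-440820) = (401948 + 88968082/100516429)*(-440820) = (40402466571774/100516429)*(-440820) = -17810215314169414680/100516429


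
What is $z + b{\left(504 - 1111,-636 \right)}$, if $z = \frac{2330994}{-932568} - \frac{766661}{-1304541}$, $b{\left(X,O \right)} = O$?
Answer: $- \frac{18477772937797}{28966028364} \approx -637.91$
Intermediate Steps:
$z = - \frac{55378898293}{28966028364}$ ($z = 2330994 \left(- \frac{1}{932568}\right) - - \frac{109523}{186363} = - \frac{388499}{155428} + \frac{109523}{186363} = - \frac{55378898293}{28966028364} \approx -1.9119$)
$z + b{\left(504 - 1111,-636 \right)} = - \frac{55378898293}{28966028364} - 636 = - \frac{18477772937797}{28966028364}$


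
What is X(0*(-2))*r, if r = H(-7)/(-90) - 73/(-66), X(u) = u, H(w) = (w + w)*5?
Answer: 0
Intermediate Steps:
H(w) = 10*w (H(w) = (2*w)*5 = 10*w)
r = 373/198 (r = (10*(-7))/(-90) - 73/(-66) = -70*(-1/90) - 73*(-1/66) = 7/9 + 73/66 = 373/198 ≈ 1.8838)
X(0*(-2))*r = (0*(-2))*(373/198) = 0*(373/198) = 0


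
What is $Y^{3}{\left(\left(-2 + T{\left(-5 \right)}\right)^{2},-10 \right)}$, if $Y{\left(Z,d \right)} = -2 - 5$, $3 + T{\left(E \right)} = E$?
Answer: $-343$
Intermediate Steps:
$T{\left(E \right)} = -3 + E$
$Y{\left(Z,d \right)} = -7$ ($Y{\left(Z,d \right)} = -2 - 5 = -7$)
$Y^{3}{\left(\left(-2 + T{\left(-5 \right)}\right)^{2},-10 \right)} = \left(-7\right)^{3} = -343$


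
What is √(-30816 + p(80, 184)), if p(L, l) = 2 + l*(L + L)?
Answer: I*√1374 ≈ 37.068*I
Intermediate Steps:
p(L, l) = 2 + 2*L*l (p(L, l) = 2 + l*(2*L) = 2 + 2*L*l)
√(-30816 + p(80, 184)) = √(-30816 + (2 + 2*80*184)) = √(-30816 + (2 + 29440)) = √(-30816 + 29442) = √(-1374) = I*√1374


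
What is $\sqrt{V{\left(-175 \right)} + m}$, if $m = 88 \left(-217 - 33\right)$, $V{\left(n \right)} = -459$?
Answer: $i \sqrt{22459} \approx 149.86 i$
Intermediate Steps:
$m = -22000$ ($m = 88 \left(-250\right) = -22000$)
$\sqrt{V{\left(-175 \right)} + m} = \sqrt{-459 - 22000} = \sqrt{-22459} = i \sqrt{22459}$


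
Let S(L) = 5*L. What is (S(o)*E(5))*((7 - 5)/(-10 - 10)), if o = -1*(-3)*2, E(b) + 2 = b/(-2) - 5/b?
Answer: 33/2 ≈ 16.500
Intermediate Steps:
E(b) = -2 - 5/b - b/2 (E(b) = -2 + (b/(-2) - 5/b) = -2 + (b*(-½) - 5/b) = -2 + (-b/2 - 5/b) = -2 + (-5/b - b/2) = -2 - 5/b - b/2)
o = 6 (o = 3*2 = 6)
(S(o)*E(5))*((7 - 5)/(-10 - 10)) = ((5*6)*(-2 - 5/5 - ½*5))*((7 - 5)/(-10 - 10)) = (30*(-2 - 5*⅕ - 5/2))*(2/(-20)) = (30*(-2 - 1 - 5/2))*(2*(-1/20)) = (30*(-11/2))*(-⅒) = -165*(-⅒) = 33/2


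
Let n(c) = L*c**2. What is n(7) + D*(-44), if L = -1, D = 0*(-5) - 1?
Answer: -5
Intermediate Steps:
D = -1 (D = 0 - 1 = -1)
n(c) = -c**2
n(7) + D*(-44) = -1*7**2 - 1*(-44) = -1*49 + 44 = -49 + 44 = -5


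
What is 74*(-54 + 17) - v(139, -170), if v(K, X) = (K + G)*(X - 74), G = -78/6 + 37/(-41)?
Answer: 1139218/41 ≈ 27786.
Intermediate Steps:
G = -570/41 (G = -78*⅙ + 37*(-1/41) = -13 - 37/41 = -570/41 ≈ -13.902)
v(K, X) = (-74 + X)*(-570/41 + K) (v(K, X) = (K - 570/41)*(X - 74) = (-570/41 + K)*(-74 + X) = (-74 + X)*(-570/41 + K))
74*(-54 + 17) - v(139, -170) = 74*(-54 + 17) - (42180/41 - 74*139 - 570/41*(-170) + 139*(-170)) = 74*(-37) - (42180/41 - 10286 + 96900/41 - 23630) = -2738 - 1*(-1251476/41) = -2738 + 1251476/41 = 1139218/41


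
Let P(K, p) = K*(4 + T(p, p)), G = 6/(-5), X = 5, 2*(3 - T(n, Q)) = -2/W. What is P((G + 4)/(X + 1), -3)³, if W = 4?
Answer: 8365427/216000 ≈ 38.729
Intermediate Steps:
T(n, Q) = 13/4 (T(n, Q) = 3 - (-1)/4 = 3 - ½*(-½) = 3 + ¼ = 13/4)
G = -6/5 (G = 6*(-⅕) = -6/5 ≈ -1.2000)
P(K, p) = 29*K/4 (P(K, p) = K*(4 + 13/4) = K*(29/4) = 29*K/4)
P((G + 4)/(X + 1), -3)³ = (29*((-6/5 + 4)/(5 + 1))/4)³ = (29*((14/5)/6)/4)³ = (29*((14/5)*(⅙))/4)³ = ((29/4)*(7/15))³ = (203/60)³ = 8365427/216000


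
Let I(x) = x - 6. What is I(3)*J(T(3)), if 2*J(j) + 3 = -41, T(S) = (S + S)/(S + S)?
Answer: 66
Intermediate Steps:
I(x) = -6 + x
T(S) = 1 (T(S) = (2*S)/((2*S)) = (2*S)*(1/(2*S)) = 1)
J(j) = -22 (J(j) = -3/2 + (½)*(-41) = -3/2 - 41/2 = -22)
I(3)*J(T(3)) = (-6 + 3)*(-22) = -3*(-22) = 66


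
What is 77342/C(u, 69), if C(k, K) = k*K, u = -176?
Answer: -38671/6072 ≈ -6.3687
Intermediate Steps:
C(k, K) = K*k
77342/C(u, 69) = 77342/((69*(-176))) = 77342/(-12144) = 77342*(-1/12144) = -38671/6072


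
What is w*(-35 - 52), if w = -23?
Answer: 2001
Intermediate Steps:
w*(-35 - 52) = -23*(-35 - 52) = -23*(-87) = 2001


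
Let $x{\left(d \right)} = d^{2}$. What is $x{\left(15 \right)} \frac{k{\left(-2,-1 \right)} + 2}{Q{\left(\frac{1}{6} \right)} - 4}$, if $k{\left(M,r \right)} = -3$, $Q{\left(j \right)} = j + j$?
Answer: $\frac{675}{11} \approx 61.364$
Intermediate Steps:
$Q{\left(j \right)} = 2 j$
$x{\left(15 \right)} \frac{k{\left(-2,-1 \right)} + 2}{Q{\left(\frac{1}{6} \right)} - 4} = 15^{2} \frac{-3 + 2}{\frac{2}{6} - 4} = 225 \left(- \frac{1}{2 \cdot \frac{1}{6} - 4}\right) = 225 \left(- \frac{1}{\frac{1}{3} - 4}\right) = 225 \left(- \frac{1}{- \frac{11}{3}}\right) = 225 \left(\left(-1\right) \left(- \frac{3}{11}\right)\right) = 225 \cdot \frac{3}{11} = \frac{675}{11}$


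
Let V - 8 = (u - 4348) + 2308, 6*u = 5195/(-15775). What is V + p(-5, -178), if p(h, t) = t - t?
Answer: -38466799/18930 ≈ -2032.1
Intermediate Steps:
p(h, t) = 0
u = -1039/18930 (u = (5195/(-15775))/6 = (5195*(-1/15775))/6 = (⅙)*(-1039/3155) = -1039/18930 ≈ -0.054886)
V = -38466799/18930 (V = 8 + ((-1039/18930 - 4348) + 2308) = 8 + (-82308679/18930 + 2308) = 8 - 38618239/18930 = -38466799/18930 ≈ -2032.1)
V + p(-5, -178) = -38466799/18930 + 0 = -38466799/18930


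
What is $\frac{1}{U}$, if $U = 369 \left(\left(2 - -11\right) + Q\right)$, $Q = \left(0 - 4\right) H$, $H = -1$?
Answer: $\frac{1}{6273} \approx 0.00015941$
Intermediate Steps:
$Q = 4$ ($Q = \left(0 - 4\right) \left(-1\right) = \left(-4\right) \left(-1\right) = 4$)
$U = 6273$ ($U = 369 \left(\left(2 - -11\right) + 4\right) = 369 \left(\left(2 + 11\right) + 4\right) = 369 \left(13 + 4\right) = 369 \cdot 17 = 6273$)
$\frac{1}{U} = \frac{1}{6273}$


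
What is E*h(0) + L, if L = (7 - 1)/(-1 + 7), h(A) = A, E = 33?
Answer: 1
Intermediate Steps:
L = 1 (L = 6/6 = 6*(⅙) = 1)
E*h(0) + L = 33*0 + 1 = 0 + 1 = 1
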